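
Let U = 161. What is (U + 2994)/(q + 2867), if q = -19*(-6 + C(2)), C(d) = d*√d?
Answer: 9405055/8883473 + 119890*√2/8883473 ≈ 1.0778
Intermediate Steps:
C(d) = d^(3/2)
q = 114 - 38*√2 (q = -19*(-6 + 2^(3/2)) = -19*(-6 + 2*√2) = 114 - 38*√2 ≈ 60.260)
(U + 2994)/(q + 2867) = (161 + 2994)/((114 - 38*√2) + 2867) = 3155/(2981 - 38*√2)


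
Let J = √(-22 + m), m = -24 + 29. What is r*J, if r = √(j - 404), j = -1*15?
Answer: -√7123 ≈ -84.398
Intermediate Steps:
j = -15
m = 5
J = I*√17 (J = √(-22 + 5) = √(-17) = I*√17 ≈ 4.1231*I)
r = I*√419 (r = √(-15 - 404) = √(-419) = I*√419 ≈ 20.469*I)
r*J = (I*√419)*(I*√17) = -√7123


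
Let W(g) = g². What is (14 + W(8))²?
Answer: 6084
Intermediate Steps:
(14 + W(8))² = (14 + 8²)² = (14 + 64)² = 78² = 6084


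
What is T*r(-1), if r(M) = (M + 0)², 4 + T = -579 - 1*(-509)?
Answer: -74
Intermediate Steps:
T = -74 (T = -4 + (-579 - 1*(-509)) = -4 + (-579 + 509) = -4 - 70 = -74)
r(M) = M²
T*r(-1) = -74*(-1)² = -74*1 = -74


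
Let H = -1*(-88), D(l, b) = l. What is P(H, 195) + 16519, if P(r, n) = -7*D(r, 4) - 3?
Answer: 15900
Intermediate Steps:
H = 88
P(r, n) = -3 - 7*r (P(r, n) = -7*r - 3 = -3 - 7*r)
P(H, 195) + 16519 = (-3 - 7*88) + 16519 = (-3 - 616) + 16519 = -619 + 16519 = 15900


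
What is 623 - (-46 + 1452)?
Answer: -783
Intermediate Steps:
623 - (-46 + 1452) = 623 - 1*1406 = 623 - 1406 = -783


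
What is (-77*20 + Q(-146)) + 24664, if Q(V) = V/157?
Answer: 3630322/157 ≈ 23123.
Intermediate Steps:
Q(V) = V/157 (Q(V) = V*(1/157) = V/157)
(-77*20 + Q(-146)) + 24664 = (-77*20 + (1/157)*(-146)) + 24664 = (-1540 - 146/157) + 24664 = -241926/157 + 24664 = 3630322/157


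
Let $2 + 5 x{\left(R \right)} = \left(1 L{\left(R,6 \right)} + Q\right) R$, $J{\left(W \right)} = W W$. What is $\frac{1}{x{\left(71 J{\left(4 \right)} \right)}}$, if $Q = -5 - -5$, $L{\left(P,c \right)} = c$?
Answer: $\frac{5}{6814} \approx 0.00073378$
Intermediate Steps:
$Q = 0$ ($Q = -5 + 5 = 0$)
$J{\left(W \right)} = W^{2}$
$x{\left(R \right)} = - \frac{2}{5} + \frac{6 R}{5}$ ($x{\left(R \right)} = - \frac{2}{5} + \frac{\left(1 \cdot 6 + 0\right) R}{5} = - \frac{2}{5} + \frac{\left(6 + 0\right) R}{5} = - \frac{2}{5} + \frac{6 R}{5}$)
$\frac{1}{x{\left(71 J{\left(4 \right)} \right)}} = \frac{1}{- \frac{2}{5} + \frac{6 \cdot 71 \cdot 4^{2}}{5}} = \frac{1}{- \frac{2}{5} + \frac{6 \cdot 71 \cdot 16}{5}} = \frac{1}{- \frac{2}{5} + \frac{6}{5} \cdot 1136} = \frac{1}{- \frac{2}{5} + \frac{6816}{5}} = \frac{1}{\frac{6814}{5}} = \frac{5}{6814}$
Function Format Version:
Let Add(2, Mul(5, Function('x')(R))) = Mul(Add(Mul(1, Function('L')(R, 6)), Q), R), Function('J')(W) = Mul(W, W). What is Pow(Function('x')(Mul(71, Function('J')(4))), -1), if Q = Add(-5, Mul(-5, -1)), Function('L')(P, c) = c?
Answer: Rational(5, 6814) ≈ 0.00073378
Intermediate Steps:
Q = 0 (Q = Add(-5, 5) = 0)
Function('J')(W) = Pow(W, 2)
Function('x')(R) = Add(Rational(-2, 5), Mul(Rational(6, 5), R)) (Function('x')(R) = Add(Rational(-2, 5), Mul(Rational(1, 5), Mul(Add(Mul(1, 6), 0), R))) = Add(Rational(-2, 5), Mul(Rational(1, 5), Mul(Add(6, 0), R))) = Add(Rational(-2, 5), Mul(Rational(1, 5), Mul(6, R))) = Add(Rational(-2, 5), Mul(Rational(6, 5), R)))
Pow(Function('x')(Mul(71, Function('J')(4))), -1) = Pow(Add(Rational(-2, 5), Mul(Rational(6, 5), Mul(71, Pow(4, 2)))), -1) = Pow(Add(Rational(-2, 5), Mul(Rational(6, 5), Mul(71, 16))), -1) = Pow(Add(Rational(-2, 5), Mul(Rational(6, 5), 1136)), -1) = Pow(Add(Rational(-2, 5), Rational(6816, 5)), -1) = Pow(Rational(6814, 5), -1) = Rational(5, 6814)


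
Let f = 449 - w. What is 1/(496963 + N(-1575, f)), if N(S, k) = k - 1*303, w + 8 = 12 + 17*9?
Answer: 1/496952 ≈ 2.0123e-6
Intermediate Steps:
w = 157 (w = -8 + (12 + 17*9) = -8 + (12 + 153) = -8 + 165 = 157)
f = 292 (f = 449 - 1*157 = 449 - 157 = 292)
N(S, k) = -303 + k (N(S, k) = k - 303 = -303 + k)
1/(496963 + N(-1575, f)) = 1/(496963 + (-303 + 292)) = 1/(496963 - 11) = 1/496952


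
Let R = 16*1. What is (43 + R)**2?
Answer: 3481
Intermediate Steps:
R = 16
(43 + R)**2 = (43 + 16)**2 = 59**2 = 3481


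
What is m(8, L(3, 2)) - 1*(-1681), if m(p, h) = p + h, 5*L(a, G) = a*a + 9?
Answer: 8463/5 ≈ 1692.6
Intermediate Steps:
L(a, G) = 9/5 + a**2/5 (L(a, G) = (a*a + 9)/5 = (a**2 + 9)/5 = (9 + a**2)/5 = 9/5 + a**2/5)
m(p, h) = h + p
m(8, L(3, 2)) - 1*(-1681) = ((9/5 + (1/5)*3**2) + 8) - 1*(-1681) = ((9/5 + (1/5)*9) + 8) + 1681 = ((9/5 + 9/5) + 8) + 1681 = (18/5 + 8) + 1681 = 58/5 + 1681 = 8463/5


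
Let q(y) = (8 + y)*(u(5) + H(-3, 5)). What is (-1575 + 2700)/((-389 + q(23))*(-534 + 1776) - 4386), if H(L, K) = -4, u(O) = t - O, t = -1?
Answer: -375/290848 ≈ -0.0012893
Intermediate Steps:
u(O) = -1 - O
q(y) = -80 - 10*y (q(y) = (8 + y)*((-1 - 1*5) - 4) = (8 + y)*((-1 - 5) - 4) = (8 + y)*(-6 - 4) = (8 + y)*(-10) = -80 - 10*y)
(-1575 + 2700)/((-389 + q(23))*(-534 + 1776) - 4386) = (-1575 + 2700)/((-389 + (-80 - 10*23))*(-534 + 1776) - 4386) = 1125/((-389 + (-80 - 230))*1242 - 4386) = 1125/((-389 - 310)*1242 - 4386) = 1125/(-699*1242 - 4386) = 1125/(-868158 - 4386) = 1125/(-872544) = 1125*(-1/872544) = -375/290848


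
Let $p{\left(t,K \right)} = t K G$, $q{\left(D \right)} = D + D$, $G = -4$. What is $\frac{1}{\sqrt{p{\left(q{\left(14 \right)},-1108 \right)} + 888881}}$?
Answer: $\frac{\sqrt{2297}}{48237} \approx 0.00099357$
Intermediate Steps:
$q{\left(D \right)} = 2 D$
$p{\left(t,K \right)} = - 4 K t$ ($p{\left(t,K \right)} = t K \left(-4\right) = K t \left(-4\right) = - 4 K t$)
$\frac{1}{\sqrt{p{\left(q{\left(14 \right)},-1108 \right)} + 888881}} = \frac{1}{\sqrt{\left(-4\right) \left(-1108\right) 2 \cdot 14 + 888881}} = \frac{1}{\sqrt{\left(-4\right) \left(-1108\right) 28 + 888881}} = \frac{1}{\sqrt{124096 + 888881}} = \frac{1}{\sqrt{1012977}} = \frac{1}{21 \sqrt{2297}} = \frac{\sqrt{2297}}{48237}$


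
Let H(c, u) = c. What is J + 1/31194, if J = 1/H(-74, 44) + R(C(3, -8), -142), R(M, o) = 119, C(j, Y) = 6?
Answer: 68665811/577089 ≈ 118.99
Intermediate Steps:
J = 8805/74 (J = 1/(-74) + 119 = -1/74 + 119 = 8805/74 ≈ 118.99)
J + 1/31194 = 8805/74 + 1/31194 = 68665811/577089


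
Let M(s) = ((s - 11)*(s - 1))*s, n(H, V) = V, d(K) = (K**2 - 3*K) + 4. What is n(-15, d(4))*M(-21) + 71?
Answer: -118201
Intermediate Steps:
d(K) = 4 + K**2 - 3*K
M(s) = s*(-1 + s)*(-11 + s) (M(s) = ((-11 + s)*(-1 + s))*s = ((-1 + s)*(-11 + s))*s = s*(-1 + s)*(-11 + s))
n(-15, d(4))*M(-21) + 71 = (4 + 4**2 - 3*4)*(-21*(11 + (-21)**2 - 12*(-21))) + 71 = (4 + 16 - 12)*(-21*(11 + 441 + 252)) + 71 = 8*(-21*704) + 71 = 8*(-14784) + 71 = -118272 + 71 = -118201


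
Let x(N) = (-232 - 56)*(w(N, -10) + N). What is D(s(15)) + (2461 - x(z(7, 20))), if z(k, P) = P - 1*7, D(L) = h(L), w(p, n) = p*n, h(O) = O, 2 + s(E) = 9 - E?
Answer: -31243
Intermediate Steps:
s(E) = 7 - E (s(E) = -2 + (9 - E) = 7 - E)
w(p, n) = n*p
D(L) = L
z(k, P) = -7 + P (z(k, P) = P - 7 = -7 + P)
x(N) = 2592*N (x(N) = (-232 - 56)*(-10*N + N) = -(-2592)*N = 2592*N)
D(s(15)) + (2461 - x(z(7, 20))) = (7 - 1*15) + (2461 - 2592*(-7 + 20)) = (7 - 15) + (2461 - 2592*13) = -8 + (2461 - 1*33696) = -8 + (2461 - 33696) = -8 - 31235 = -31243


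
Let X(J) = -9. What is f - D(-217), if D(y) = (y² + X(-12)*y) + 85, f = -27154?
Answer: -76281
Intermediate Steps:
D(y) = 85 + y² - 9*y (D(y) = (y² - 9*y) + 85 = 85 + y² - 9*y)
f - D(-217) = -27154 - (85 + (-217)² - 9*(-217)) = -27154 - (85 + 47089 + 1953) = -27154 - 1*49127 = -27154 - 49127 = -76281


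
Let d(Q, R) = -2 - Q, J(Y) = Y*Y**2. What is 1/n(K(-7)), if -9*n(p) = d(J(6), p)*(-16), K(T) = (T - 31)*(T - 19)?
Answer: -9/3488 ≈ -0.0025803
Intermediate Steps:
K(T) = (-31 + T)*(-19 + T)
J(Y) = Y**3
n(p) = -3488/9 (n(p) = -(-2 - 1*6**3)*(-16)/9 = -(-2 - 1*216)*(-16)/9 = -(-2 - 216)*(-16)/9 = -(-218)*(-16)/9 = -1/9*3488 = -3488/9)
1/n(K(-7)) = 1/(-3488/9) = -9/3488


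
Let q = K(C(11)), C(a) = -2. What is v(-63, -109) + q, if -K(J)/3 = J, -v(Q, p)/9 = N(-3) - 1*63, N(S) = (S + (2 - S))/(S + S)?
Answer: 576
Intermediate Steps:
N(S) = 1/S (N(S) = 2/((2*S)) = 2*(1/(2*S)) = 1/S)
v(Q, p) = 570 (v(Q, p) = -9*(1/(-3) - 1*63) = -9*(-⅓ - 63) = -9*(-190/3) = 570)
K(J) = -3*J
q = 6 (q = -3*(-2) = 6)
v(-63, -109) + q = 570 + 6 = 576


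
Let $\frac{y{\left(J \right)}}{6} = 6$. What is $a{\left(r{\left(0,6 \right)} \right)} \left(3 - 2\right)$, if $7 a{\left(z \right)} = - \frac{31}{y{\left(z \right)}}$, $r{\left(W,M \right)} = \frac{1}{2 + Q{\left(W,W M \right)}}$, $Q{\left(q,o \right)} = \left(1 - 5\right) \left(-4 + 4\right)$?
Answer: $- \frac{31}{252} \approx -0.12302$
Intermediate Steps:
$y{\left(J \right)} = 36$ ($y{\left(J \right)} = 6 \cdot 6 = 36$)
$Q{\left(q,o \right)} = 0$ ($Q{\left(q,o \right)} = \left(-4\right) 0 = 0$)
$r{\left(W,M \right)} = \frac{1}{2}$ ($r{\left(W,M \right)} = \frac{1}{2 + 0} = \frac{1}{2}$)
$a{\left(z \right)} = - \frac{31}{252}$ ($a{\left(z \right)} = \frac{\left(-31\right) \frac{1}{36}}{7} = \frac{1}{7} \left(- \frac{31}{36}\right) = - \frac{31}{252}$)
$a{\left(r{\left(0,6 \right)} \right)} \left(3 - 2\right) = - \frac{31 \left(3 - 2\right)}{252} = \left(- \frac{31}{252}\right) 1 = - \frac{31}{252}$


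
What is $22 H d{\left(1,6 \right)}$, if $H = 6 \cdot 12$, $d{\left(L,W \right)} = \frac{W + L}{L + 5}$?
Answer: $1848$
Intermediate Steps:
$d{\left(L,W \right)} = \frac{L + W}{5 + L}$
$H = 72$
$22 H d{\left(1,6 \right)} = 22 \cdot 72 \frac{1 + 6}{5 + 1} = 1584 \cdot \frac{1}{6} \cdot 7 = 1584 \cdot \frac{7}{6} = 1848$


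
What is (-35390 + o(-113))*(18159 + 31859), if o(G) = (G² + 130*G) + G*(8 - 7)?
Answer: -1871873632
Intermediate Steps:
o(G) = G² + 131*G (o(G) = (G² + 130*G) + G*1 = (G² + 130*G) + G = G² + 131*G)
(-35390 + o(-113))*(18159 + 31859) = (-35390 - 113*(131 - 113))*(18159 + 31859) = (-35390 - 113*18)*50018 = (-35390 - 2034)*50018 = -37424*50018 = -1871873632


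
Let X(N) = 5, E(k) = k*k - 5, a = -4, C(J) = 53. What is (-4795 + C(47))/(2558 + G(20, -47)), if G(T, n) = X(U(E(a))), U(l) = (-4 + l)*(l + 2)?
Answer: -4742/2563 ≈ -1.8502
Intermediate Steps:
E(k) = -5 + k² (E(k) = k² - 5 = -5 + k²)
U(l) = (-4 + l)*(2 + l)
G(T, n) = 5
(-4795 + C(47))/(2558 + G(20, -47)) = (-4795 + 53)/(2558 + 5) = -4742/2563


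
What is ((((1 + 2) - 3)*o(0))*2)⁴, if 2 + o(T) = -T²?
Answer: 0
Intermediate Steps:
o(T) = -2 - T²
((((1 + 2) - 3)*o(0))*2)⁴ = ((((1 + 2) - 3)*(-2 - 1*0²))*2)⁴ = (((3 - 3)*(-2 - 1*0))*2)⁴ = ((0*(-2 + 0))*2)⁴ = ((0*(-2))*2)⁴ = (0*2)⁴ = 0⁴ = 0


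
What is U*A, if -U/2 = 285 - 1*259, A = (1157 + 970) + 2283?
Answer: -229320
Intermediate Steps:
A = 4410 (A = 2127 + 2283 = 4410)
U = -52 (U = -2*(285 - 1*259) = -2*(285 - 259) = -2*26 = -52)
U*A = -52*4410 = -229320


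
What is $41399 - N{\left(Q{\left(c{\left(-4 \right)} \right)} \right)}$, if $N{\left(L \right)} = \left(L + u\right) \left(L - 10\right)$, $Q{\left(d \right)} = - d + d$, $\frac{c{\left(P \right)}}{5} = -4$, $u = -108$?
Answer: $40319$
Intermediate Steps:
$c{\left(P \right)} = -20$ ($c{\left(P \right)} = 5 \left(-4\right) = -20$)
$Q{\left(d \right)} = 0$
$N{\left(L \right)} = \left(-108 + L\right) \left(-10 + L\right)$ ($N{\left(L \right)} = \left(L - 108\right) \left(L - 10\right) = \left(-108 + L\right) \left(-10 + L\right)$)
$41399 - N{\left(Q{\left(c{\left(-4 \right)} \right)} \right)} = 41399 - \left(1080 + 0^{2} - 0\right) = 41399 - \left(1080 + 0 + 0\right) = 41399 - 1080 = 40319$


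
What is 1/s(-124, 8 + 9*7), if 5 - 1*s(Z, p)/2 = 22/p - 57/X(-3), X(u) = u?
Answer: -71/2032 ≈ -0.034941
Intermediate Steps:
s(Z, p) = -28 - 44/p (s(Z, p) = 10 - 2*(22/p - 57/(-3)) = 10 - 2*(22/p - 57*(-⅓)) = 10 - 2*(22/p + 19) = 10 - 2*(19 + 22/p) = 10 + (-38 - 44/p) = -28 - 44/p)
1/s(-124, 8 + 9*7) = 1/(-28 - 44/(8 + 9*7)) = 1/(-28 - 44/(8 + 63)) = 1/(-28 - 44/71) = 1/(-2032/71) = -71/2032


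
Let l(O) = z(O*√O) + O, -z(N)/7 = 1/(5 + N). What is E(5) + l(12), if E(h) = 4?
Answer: 27283/1703 - 168*√3/1703 ≈ 15.850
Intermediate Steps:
z(N) = -7/(5 + N)
l(O) = O - 7/(5 + O^(3/2)) (l(O) = -7/(5 + O*√O) + O = -7/(5 + O^(3/2)) + O = O - 7/(5 + O^(3/2)))
E(5) + l(12) = 4 + (12 - 7/(5 + 12^(3/2))) = 4 + (12 - 7/(5 + 24*√3)) = 16 - 7/(5 + 24*√3)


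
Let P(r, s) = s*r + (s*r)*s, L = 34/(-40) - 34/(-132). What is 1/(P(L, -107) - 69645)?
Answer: -330/25200211 ≈ -1.3095e-5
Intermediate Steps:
L = -391/660 (L = 34*(-1/40) - 34*(-1/132) = -17/20 + 17/66 = -391/660 ≈ -0.59242)
P(r, s) = r*s + r*s² (P(r, s) = r*s + (r*s)*s = r*s + r*s²)
1/(P(L, -107) - 69645) = 1/(-391/660*(-107)*(1 - 107) - 69645) = 1/(-391/660*(-107)*(-106) - 69645) = 1/(-2217361/330 - 69645) = 1/(-25200211/330) = -330/25200211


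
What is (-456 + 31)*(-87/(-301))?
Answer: -36975/301 ≈ -122.84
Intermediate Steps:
(-456 + 31)*(-87/(-301)) = -(-36975)*(-1)/301 = -425*87/301 = -36975/301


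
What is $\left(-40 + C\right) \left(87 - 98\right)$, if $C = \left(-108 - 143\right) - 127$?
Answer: $4598$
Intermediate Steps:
$C = -378$ ($C = -251 - 127 = -378$)
$\left(-40 + C\right) \left(87 - 98\right) = \left(-40 - 378\right) \left(87 - 98\right) = \left(-418\right) \left(-11\right) = 4598$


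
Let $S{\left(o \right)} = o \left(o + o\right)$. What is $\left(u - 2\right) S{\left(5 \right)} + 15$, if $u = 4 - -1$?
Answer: $165$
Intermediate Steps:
$u = 5$ ($u = 4 + 1 = 5$)
$S{\left(o \right)} = 2 o^{2}$ ($S{\left(o \right)} = o 2 o = 2 o^{2}$)
$\left(u - 2\right) S{\left(5 \right)} + 15 = \left(5 - 2\right) 2 \cdot 5^{2} + 15 = \left(5 - 2\right) 2 \cdot 25 + 15 = 3 \cdot 50 + 15 = 150 + 15 = 165$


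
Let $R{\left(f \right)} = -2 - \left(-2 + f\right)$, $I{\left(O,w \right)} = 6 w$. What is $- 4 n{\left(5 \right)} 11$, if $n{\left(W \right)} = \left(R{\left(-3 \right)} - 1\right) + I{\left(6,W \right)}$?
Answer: $-1408$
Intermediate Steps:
$R{\left(f \right)} = - f$ ($R{\left(f \right)} = -2 - \left(-2 + f\right) = - f$)
$n{\left(W \right)} = 2 + 6 W$ ($n{\left(W \right)} = \left(\left(-1\right) \left(-3\right) - 1\right) + 6 W = \left(3 - 1\right) + 6 W = 2 + 6 W$)
$- 4 n{\left(5 \right)} 11 = - 4 \left(2 + 6 \cdot 5\right) 11 = - 4 \left(2 + 30\right) 11 = \left(-4\right) 32 \cdot 11 = \left(-128\right) 11 = -1408$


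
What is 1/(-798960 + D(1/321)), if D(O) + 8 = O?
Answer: -321/256468727 ≈ -1.2516e-6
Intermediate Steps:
D(O) = -8 + O
1/(-798960 + D(1/321)) = 1/(-798960 + (-8 + 1/321)) = 1/(-798960 - 2567/321) = 1/(-256468727/321) = -321/256468727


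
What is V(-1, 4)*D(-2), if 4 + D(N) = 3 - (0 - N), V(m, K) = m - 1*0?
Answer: 3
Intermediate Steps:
V(m, K) = m (V(m, K) = m + 0 = m)
D(N) = -1 + N (D(N) = -4 + (3 - (0 - N)) = -4 + (3 - (-1)*N) = -4 + (3 + N) = -1 + N)
V(-1, 4)*D(-2) = -(-1 - 2) = -1*(-3) = 3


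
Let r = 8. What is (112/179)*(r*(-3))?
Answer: -2688/179 ≈ -15.017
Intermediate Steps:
(112/179)*(r*(-3)) = (112/179)*(8*(-3)) = ((1/179)*112)*(-24) = (112/179)*(-24) = -2688/179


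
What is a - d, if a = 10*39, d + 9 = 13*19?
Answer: 152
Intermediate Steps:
d = 238 (d = -9 + 13*19 = -9 + 247 = 238)
a = 390
a - d = 390 - 1*238 = 390 - 238 = 152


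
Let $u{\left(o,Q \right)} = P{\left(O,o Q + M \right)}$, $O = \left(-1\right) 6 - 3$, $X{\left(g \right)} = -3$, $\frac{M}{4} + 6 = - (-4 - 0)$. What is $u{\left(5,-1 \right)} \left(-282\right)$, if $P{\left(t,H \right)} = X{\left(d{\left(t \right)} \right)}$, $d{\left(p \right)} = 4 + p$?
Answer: $846$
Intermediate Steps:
$M = -8$ ($M = -24 + 4 \left(- (-4 - 0)\right) = -24 + 4 \left(- (-4 + 0)\right) = -24 + 4 \left(\left(-1\right) \left(-4\right)\right) = -24 + 4 \cdot 4 = -24 + 16 = -8$)
$O = -9$ ($O = -6 - 3 = -9$)
$P{\left(t,H \right)} = -3$
$u{\left(o,Q \right)} = -3$
$u{\left(5,-1 \right)} \left(-282\right) = \left(-3\right) \left(-282\right) = 846$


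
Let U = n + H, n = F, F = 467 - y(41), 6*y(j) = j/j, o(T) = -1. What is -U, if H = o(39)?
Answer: -2795/6 ≈ -465.83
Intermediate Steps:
H = -1
y(j) = ⅙ (y(j) = (j/j)/6 = (⅙)*1 = ⅙)
F = 2801/6 (F = 467 - 1*⅙ = 467 - ⅙ = 2801/6 ≈ 466.83)
n = 2801/6 ≈ 466.83
U = 2795/6 (U = 2801/6 - 1 = 2795/6 ≈ 465.83)
-U = -1*2795/6 = -2795/6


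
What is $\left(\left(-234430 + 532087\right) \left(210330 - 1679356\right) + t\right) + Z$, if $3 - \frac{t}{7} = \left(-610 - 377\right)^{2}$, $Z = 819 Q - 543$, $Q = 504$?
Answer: $-437272279011$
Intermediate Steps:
$Z = 412233$ ($Z = 819 \cdot 504 - 543 = 412776 - 543 = 412233$)
$t = -6819162$ ($t = 21 - 7 \left(-610 - 377\right)^{2} = 21 - 7 \left(-987\right)^{2} = 21 - 6819183 = -6819162$)
$\left(\left(-234430 + 532087\right) \left(210330 - 1679356\right) + t\right) + Z = \left(\left(-234430 + 532087\right) \left(210330 - 1679356\right) - 6819162\right) + 412233 = \left(297657 \left(-1469026\right) - 6819162\right) + 412233 = \left(-437265872082 - 6819162\right) + 412233 = -437272691244 + 412233 = -437272279011$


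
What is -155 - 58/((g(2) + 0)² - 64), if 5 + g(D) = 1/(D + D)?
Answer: -101837/663 ≈ -153.60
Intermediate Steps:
g(D) = -5 + 1/(2*D) (g(D) = -5 + 1/(D + D) = -5 + 1/(2*D))
-155 - 58/((g(2) + 0)² - 64) = -155 - 58/(((-5 + (½)/2) + 0)² - 64) = -155 - 58/(((-5 + (½)*(½)) + 0)² - 64) = -155 - 58/(((-5 + ¼) + 0)² - 64) = -155 - 58/((-19/4 + 0)² - 64) = -155 - 58/((-19/4)² - 64) = -155 - 58/(361/16 - 64) = -155 - 58/(-663/16) = -155 - 16/663*(-58) = -155 + 928/663 = -101837/663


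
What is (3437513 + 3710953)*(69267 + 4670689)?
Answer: 33883414307496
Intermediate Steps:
(3437513 + 3710953)*(69267 + 4670689) = 7148466*4739956 = 33883414307496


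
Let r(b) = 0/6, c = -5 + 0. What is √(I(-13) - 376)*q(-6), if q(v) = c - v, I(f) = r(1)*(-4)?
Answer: 2*I*√94 ≈ 19.391*I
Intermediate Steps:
c = -5
r(b) = 0 (r(b) = 0*(⅙) = 0)
I(f) = 0 (I(f) = 0*(-4) = 0)
q(v) = -5 - v
√(I(-13) - 376)*q(-6) = √(0 - 376)*(-5 - 1*(-6)) = √(-376)*(-5 + 6) = (2*I*√94)*1 = 2*I*√94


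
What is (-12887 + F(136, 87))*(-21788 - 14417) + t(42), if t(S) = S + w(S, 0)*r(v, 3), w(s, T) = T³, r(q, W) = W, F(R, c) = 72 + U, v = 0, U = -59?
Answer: 466103212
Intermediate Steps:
F(R, c) = 13 (F(R, c) = 72 - 59 = 13)
t(S) = S (t(S) = S + 0³*3 = S + 0*3 = S + 0 = S)
(-12887 + F(136, 87))*(-21788 - 14417) + t(42) = (-12887 + 13)*(-21788 - 14417) + 42 = -12874*(-36205) + 42 = 466103170 + 42 = 466103212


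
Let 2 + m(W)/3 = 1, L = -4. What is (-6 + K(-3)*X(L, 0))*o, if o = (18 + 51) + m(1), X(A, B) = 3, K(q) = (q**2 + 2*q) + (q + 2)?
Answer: 0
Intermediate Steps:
K(q) = 2 + q**2 + 3*q (K(q) = (q**2 + 2*q) + (2 + q) = 2 + q**2 + 3*q)
m(W) = -3 (m(W) = -6 + 3*1 = -6 + 3 = -3)
o = 66 (o = (18 + 51) - 3 = 69 - 3 = 66)
(-6 + K(-3)*X(L, 0))*o = (-6 + (2 + (-3)**2 + 3*(-3))*3)*66 = (-6 + (2 + 9 - 9)*3)*66 = (-6 + 2*3)*66 = (-6 + 6)*66 = 0*66 = 0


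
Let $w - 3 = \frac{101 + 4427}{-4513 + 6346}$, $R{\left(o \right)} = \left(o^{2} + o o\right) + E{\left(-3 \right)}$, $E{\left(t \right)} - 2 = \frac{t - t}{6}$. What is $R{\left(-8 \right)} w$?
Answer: $\frac{100270}{141} \approx 711.13$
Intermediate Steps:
$E{\left(t \right)} = 2$ ($E{\left(t \right)} = 2 + \frac{t - t}{6} = 2 + 0 \cdot \frac{1}{6} = 2 + 0 = 2$)
$R{\left(o \right)} = 2 + 2 o^{2}$ ($R{\left(o \right)} = \left(o^{2} + o o\right) + 2 = \left(o^{2} + o^{2}\right) + 2 = 2 o^{2} + 2 = 2 + 2 o^{2}$)
$w = \frac{10027}{1833}$ ($w = 3 + \frac{101 + 4427}{-4513 + 6346} = 3 + \frac{4528}{1833} = \frac{10027}{1833} \approx 5.4703$)
$R{\left(-8 \right)} w = \left(2 + 2 \left(-8\right)^{2}\right) \frac{10027}{1833} = \left(2 + 2 \cdot 64\right) \frac{10027}{1833} = \left(2 + 128\right) \frac{10027}{1833} = 130 \cdot \frac{10027}{1833} = \frac{100270}{141}$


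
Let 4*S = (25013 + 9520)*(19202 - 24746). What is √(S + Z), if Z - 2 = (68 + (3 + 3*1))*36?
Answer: 2*I*√11965018 ≈ 6918.1*I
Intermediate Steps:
S = -47862738 (S = ((25013 + 9520)*(19202 - 24746))/4 = (34533*(-5544))/4 = (¼)*(-191450952) = -47862738)
Z = 2666 (Z = 2 + (68 + (3 + 3*1))*36 = 2 + (68 + (3 + 3))*36 = 2 + (68 + 6)*36 = 2 + 74*36 = 2 + 2664 = 2666)
√(S + Z) = √(-47862738 + 2666) = √(-47860072) = 2*I*√11965018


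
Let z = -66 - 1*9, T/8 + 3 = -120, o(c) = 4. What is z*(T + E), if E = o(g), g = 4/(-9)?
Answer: 73500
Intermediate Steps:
g = -4/9 (g = 4*(-⅑) = -4/9 ≈ -0.44444)
E = 4
T = -984 (T = -24 + 8*(-120) = -24 - 960 = -984)
z = -75 (z = -66 - 9 = -75)
z*(T + E) = -75*(-984 + 4) = -75*(-980) = 73500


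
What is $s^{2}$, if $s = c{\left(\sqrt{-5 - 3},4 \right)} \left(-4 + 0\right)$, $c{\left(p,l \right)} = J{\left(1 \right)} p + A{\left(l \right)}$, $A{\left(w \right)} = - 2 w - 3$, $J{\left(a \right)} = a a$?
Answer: $1808 - 704 i \sqrt{2} \approx 1808.0 - 995.61 i$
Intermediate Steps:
$J{\left(a \right)} = a^{2}$
$A{\left(w \right)} = -3 - 2 w$
$c{\left(p,l \right)} = -3 + p - 2 l$ ($c{\left(p,l \right)} = 1^{2} p - \left(3 + 2 l\right) = 1 p - \left(3 + 2 l\right) = p - \left(3 + 2 l\right) = -3 + p - 2 l$)
$s = 44 - 8 i \sqrt{2}$ ($s = \left(-3 + \sqrt{-5 - 3} - 8\right) \left(-4 + 0\right) = \left(-3 + \sqrt{-8} - 8\right) \left(-4\right) = \left(-3 + 2 i \sqrt{2} - 8\right) \left(-4\right) = \left(-11 + 2 i \sqrt{2}\right) \left(-4\right) = 44 - 8 i \sqrt{2} \approx 44.0 - 11.314 i$)
$s^{2} = \left(44 - 8 i \sqrt{2}\right)^{2}$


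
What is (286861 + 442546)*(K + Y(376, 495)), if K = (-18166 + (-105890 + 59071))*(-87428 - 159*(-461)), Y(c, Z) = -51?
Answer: 669721823622698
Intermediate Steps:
K = 918173065 (K = (-18166 - 46819)*(-87428 + 73299) = -64985*(-14129) = 918173065)
(286861 + 442546)*(K + Y(376, 495)) = (286861 + 442546)*(918173065 - 51) = 729407*918173014 = 669721823622698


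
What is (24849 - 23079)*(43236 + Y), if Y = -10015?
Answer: 58801170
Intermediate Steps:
(24849 - 23079)*(43236 + Y) = (24849 - 23079)*(43236 - 10015) = 1770*33221 = 58801170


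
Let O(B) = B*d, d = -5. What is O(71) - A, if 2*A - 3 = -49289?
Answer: 24288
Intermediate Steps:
A = -24643 (A = 3/2 + (½)*(-49289) = 3/2 - 49289/2 = -24643)
O(B) = -5*B (O(B) = B*(-5) = -5*B)
O(71) - A = -5*71 - 1*(-24643) = -355 + 24643 = 24288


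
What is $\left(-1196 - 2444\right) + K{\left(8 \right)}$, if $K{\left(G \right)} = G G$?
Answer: $-3576$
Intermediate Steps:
$K{\left(G \right)} = G^{2}$
$\left(-1196 - 2444\right) + K{\left(8 \right)} = \left(-1196 - 2444\right) + 8^{2} = -3640 + 64 = -3576$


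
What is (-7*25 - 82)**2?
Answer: 66049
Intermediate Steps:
(-7*25 - 82)**2 = (-175 - 82)**2 = (-257)**2 = 66049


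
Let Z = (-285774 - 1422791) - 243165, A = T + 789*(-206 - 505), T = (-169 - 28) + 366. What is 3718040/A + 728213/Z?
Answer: -766499934173/109454970130 ≈ -7.0029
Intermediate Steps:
T = 169 (T = -197 + 366 = 169)
A = -560810 (A = 169 + 789*(-206 - 505) = 169 + 789*(-711) = 169 - 560979 = -560810)
Z = -1951730 (Z = -1708565 - 243165 = -1951730)
3718040/A + 728213/Z = 3718040/(-560810) + 728213/(-1951730) = 3718040*(-1/560810) + 728213*(-1/1951730) = -371804/56081 - 728213/1951730 = -766499934173/109454970130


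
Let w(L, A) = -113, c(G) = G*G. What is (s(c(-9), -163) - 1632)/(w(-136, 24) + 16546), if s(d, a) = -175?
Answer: -1807/16433 ≈ -0.10996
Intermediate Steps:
c(G) = G²
(s(c(-9), -163) - 1632)/(w(-136, 24) + 16546) = (-175 - 1632)/(-113 + 16546) = -1807/16433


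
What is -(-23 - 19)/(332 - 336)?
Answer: -21/2 ≈ -10.500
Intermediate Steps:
-(-23 - 19)/(332 - 336) = -(-42)/(-4) = -(-42)*(-1)/4 = -1*21/2 = -21/2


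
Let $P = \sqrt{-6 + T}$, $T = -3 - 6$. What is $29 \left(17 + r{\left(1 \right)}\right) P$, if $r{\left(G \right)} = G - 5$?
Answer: $377 i \sqrt{15} \approx 1460.1 i$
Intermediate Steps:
$T = -9$ ($T = -3 - 6 = -9$)
$P = i \sqrt{15}$ ($P = \sqrt{-6 - 9} = \sqrt{-15} = i \sqrt{15} \approx 3.873 i$)
$r{\left(G \right)} = -5 + G$
$29 \left(17 + r{\left(1 \right)}\right) P = 29 \left(17 + \left(-5 + 1\right)\right) i \sqrt{15} = 29 \left(17 - 4\right) i \sqrt{15} = 29 \cdot 13 i \sqrt{15} = 377 i \sqrt{15}$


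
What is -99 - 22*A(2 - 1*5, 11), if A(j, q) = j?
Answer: -33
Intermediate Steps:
-99 - 22*A(2 - 1*5, 11) = -99 - 22*(2 - 1*5) = -99 - 22*(2 - 5) = -99 - 22*(-3) = -99 + 66 = -33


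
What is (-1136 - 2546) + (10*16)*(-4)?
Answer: -4322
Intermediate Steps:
(-1136 - 2546) + (10*16)*(-4) = -3682 + 160*(-4) = -3682 - 640 = -4322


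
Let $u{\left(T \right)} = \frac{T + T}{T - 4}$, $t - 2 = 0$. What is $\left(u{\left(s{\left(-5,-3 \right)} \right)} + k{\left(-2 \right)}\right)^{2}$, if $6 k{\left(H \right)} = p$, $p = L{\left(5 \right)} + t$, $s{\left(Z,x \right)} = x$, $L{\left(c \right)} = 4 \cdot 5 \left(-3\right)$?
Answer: $\frac{34225}{441} \approx 77.608$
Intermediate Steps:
$L{\left(c \right)} = -60$ ($L{\left(c \right)} = 20 \left(-3\right) = -60$)
$t = 2$ ($t = 2 + 0 = 2$)
$u{\left(T \right)} = \frac{2 T}{-4 + T}$
$p = -58$ ($p = -60 + 2 = -58$)
$k{\left(H \right)} = - \frac{29}{3}$ ($k{\left(H \right)} = \frac{1}{6} \left(-58\right) = - \frac{29}{3}$)
$\left(u{\left(s{\left(-5,-3 \right)} \right)} + k{\left(-2 \right)}\right)^{2} = \left(2 \left(-3\right) \frac{1}{-4 - 3} - \frac{29}{3}\right)^{2} = \left(2 \left(-3\right) \frac{1}{-7} - \frac{29}{3}\right)^{2} = \left(2 \left(-3\right) \left(- \frac{1}{7}\right) - \frac{29}{3}\right)^{2} = \left(\frac{6}{7} - \frac{29}{3}\right)^{2} = \left(- \frac{185}{21}\right)^{2} = \frac{34225}{441}$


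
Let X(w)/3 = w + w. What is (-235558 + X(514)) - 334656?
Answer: -567130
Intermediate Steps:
X(w) = 6*w (X(w) = 3*(w + w) = 3*(2*w) = 6*w)
(-235558 + X(514)) - 334656 = (-235558 + 6*514) - 334656 = (-235558 + 3084) - 334656 = -232474 - 334656 = -567130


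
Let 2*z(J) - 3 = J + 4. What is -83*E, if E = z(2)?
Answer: -747/2 ≈ -373.50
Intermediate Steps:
z(J) = 7/2 + J/2 (z(J) = 3/2 + (J + 4)/2 = 3/2 + (4 + J)/2 = 3/2 + (2 + J/2) = 7/2 + J/2)
E = 9/2 (E = 7/2 + (½)*2 = 7/2 + 1 = 9/2 ≈ 4.5000)
-83*E = -83*9/2 = -747/2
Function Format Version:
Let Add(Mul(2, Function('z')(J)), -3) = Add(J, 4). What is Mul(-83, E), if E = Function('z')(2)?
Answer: Rational(-747, 2) ≈ -373.50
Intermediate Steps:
Function('z')(J) = Add(Rational(7, 2), Mul(Rational(1, 2), J)) (Function('z')(J) = Add(Rational(3, 2), Mul(Rational(1, 2), Add(J, 4))) = Add(Rational(3, 2), Mul(Rational(1, 2), Add(4, J))) = Add(Rational(3, 2), Add(2, Mul(Rational(1, 2), J))) = Add(Rational(7, 2), Mul(Rational(1, 2), J)))
E = Rational(9, 2) (E = Add(Rational(7, 2), Mul(Rational(1, 2), 2)) = Add(Rational(7, 2), 1) = Rational(9, 2) ≈ 4.5000)
Mul(-83, E) = Mul(-83, Rational(9, 2)) = Rational(-747, 2)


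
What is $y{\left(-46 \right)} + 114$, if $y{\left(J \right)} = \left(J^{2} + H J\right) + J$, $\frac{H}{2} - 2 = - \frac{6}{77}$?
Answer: $\frac{154552}{77} \approx 2007.2$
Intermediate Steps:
$H = \frac{296}{77}$ ($H = 4 + 2 \left(- \frac{6}{77}\right) = 4 - \frac{12}{77} = \frac{296}{77} \approx 3.8442$)
$y{\left(J \right)} = J^{2} + \frac{373 J}{77}$ ($y{\left(J \right)} = \left(J^{2} + \frac{296 J}{77}\right) + J = J^{2} + \frac{373 J}{77}$)
$y{\left(-46 \right)} + 114 = \frac{1}{77} \left(-46\right) \left(373 + 77 \left(-46\right)\right) + 114 = \frac{1}{77} \left(-46\right) \left(373 - 3542\right) + 114 = \frac{1}{77} \left(-46\right) \left(-3169\right) + 114 = \frac{145774}{77} + 114 = \frac{154552}{77}$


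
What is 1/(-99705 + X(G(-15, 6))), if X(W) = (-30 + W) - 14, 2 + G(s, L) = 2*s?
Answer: -1/99781 ≈ -1.0022e-5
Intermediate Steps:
G(s, L) = -2 + 2*s
X(W) = -44 + W
1/(-99705 + X(G(-15, 6))) = 1/(-99705 + (-44 + (-2 + 2*(-15)))) = 1/(-99705 + (-44 + (-2 - 30))) = 1/(-99705 + (-44 - 32)) = 1/(-99705 - 76) = 1/(-99781) = -1/99781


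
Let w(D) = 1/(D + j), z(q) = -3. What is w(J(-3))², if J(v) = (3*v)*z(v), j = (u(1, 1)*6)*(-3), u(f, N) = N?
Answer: 1/81 ≈ 0.012346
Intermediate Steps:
j = -18 (j = (1*6)*(-3) = 6*(-3) = -18)
J(v) = -9*v (J(v) = (3*v)*(-3) = -9*v)
w(D) = 1/(-18 + D) (w(D) = 1/(D - 18) = 1/(-18 + D))
w(J(-3))² = (1/(-18 - 9*(-3)))² = (1/(-18 + 27))² = (1/9)² = (⅑)² = 1/81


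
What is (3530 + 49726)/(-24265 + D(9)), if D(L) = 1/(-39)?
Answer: -259623/118292 ≈ -2.1948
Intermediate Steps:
D(L) = -1/39
(3530 + 49726)/(-24265 + D(9)) = (3530 + 49726)/(-24265 - 1/39) = 53256/(-946336/39) = 53256*(-39/946336) = -259623/118292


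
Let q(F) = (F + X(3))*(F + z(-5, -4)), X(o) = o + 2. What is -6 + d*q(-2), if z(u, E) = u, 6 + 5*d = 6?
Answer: -6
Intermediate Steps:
d = 0 (d = -6/5 + (⅕)*6 = -6/5 + 6/5 = 0)
X(o) = 2 + o
q(F) = (-5 + F)*(5 + F) (q(F) = (F + (2 + 3))*(F - 5) = (F + 5)*(-5 + F) = (5 + F)*(-5 + F) = (-5 + F)*(5 + F))
-6 + d*q(-2) = -6 + 0*(-25 + (-2)²) = -6 + 0*(-25 + 4) = -6 + 0*(-21) = -6 + 0 = -6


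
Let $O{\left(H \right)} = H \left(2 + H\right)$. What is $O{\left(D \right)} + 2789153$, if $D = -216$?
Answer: $2835377$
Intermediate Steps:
$O{\left(D \right)} + 2789153 = - 216 \left(2 - 216\right) + 2789153 = \left(-216\right) \left(-214\right) + 2789153 = 46224 + 2789153 = 2835377$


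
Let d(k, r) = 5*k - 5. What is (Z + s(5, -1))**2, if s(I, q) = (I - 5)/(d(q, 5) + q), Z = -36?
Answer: 1296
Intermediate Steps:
d(k, r) = -5 + 5*k
s(I, q) = (-5 + I)/(-5 + 6*q) (s(I, q) = (I - 5)/((-5 + 5*q) + q) = (-5 + I)/(-5 + 6*q))
(Z + s(5, -1))**2 = (-36 + (-5 + 5)/(-5 + 6*(-1)))**2 = (-36 + 0/(-5 - 6))**2 = (-36 + 0/(-11))**2 = (-36 - 1/11*0)**2 = (-36 + 0)**2 = (-36)**2 = 1296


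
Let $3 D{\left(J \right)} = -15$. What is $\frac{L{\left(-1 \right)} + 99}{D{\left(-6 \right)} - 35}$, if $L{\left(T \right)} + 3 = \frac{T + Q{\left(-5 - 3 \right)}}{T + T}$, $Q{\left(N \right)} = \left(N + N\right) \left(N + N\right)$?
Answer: $\frac{63}{80} \approx 0.7875$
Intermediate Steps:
$D{\left(J \right)} = -5$ ($D{\left(J \right)} = \frac{1}{3} \left(-15\right) = -5$)
$Q{\left(N \right)} = 4 N^{2}$ ($Q{\left(N \right)} = 2 N 2 N = 4 N^{2}$)
$L{\left(T \right)} = -3 + \frac{256 + T}{2 T}$ ($L{\left(T \right)} = -3 + \frac{T + 4 \left(-5 - 3\right)^{2}}{T + T} = -3 + \frac{T + 4 \left(-8\right)^{2}}{2 T} = -3 + \left(T + 4 \cdot 64\right) \frac{1}{2 T} = -3 + \left(T + 256\right) \frac{1}{2 T} = -3 + \left(256 + T\right) \frac{1}{2 T} = -3 + \frac{256 + T}{2 T}$)
$\frac{L{\left(-1 \right)} + 99}{D{\left(-6 \right)} - 35} = \frac{\left(- \frac{5}{2} + \frac{128}{-1}\right) + 99}{-5 - 35} = \frac{\left(- \frac{5}{2} + 128 \left(-1\right)\right) + 99}{-40} = \left(\left(- \frac{5}{2} - 128\right) + 99\right) \left(- \frac{1}{40}\right) = \left(- \frac{261}{2} + 99\right) \left(- \frac{1}{40}\right) = \left(- \frac{63}{2}\right) \left(- \frac{1}{40}\right) = \frac{63}{80}$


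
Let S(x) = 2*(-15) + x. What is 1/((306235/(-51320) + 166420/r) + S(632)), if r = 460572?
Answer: 1181827752/704835177103 ≈ 0.0016767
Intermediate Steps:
S(x) = -30 + x
1/((306235/(-51320) + 166420/r) + S(632)) = 1/((306235/(-51320) + 166420/460572) + (-30 + 632)) = 1/((306235*(-1/51320) + 166420*(1/460572)) + 602) = 1/((-61247/10264 + 41605/115143) + 602) = 1/(-6625129601/1181827752 + 602) = 1/(704835177103/1181827752) = 1181827752/704835177103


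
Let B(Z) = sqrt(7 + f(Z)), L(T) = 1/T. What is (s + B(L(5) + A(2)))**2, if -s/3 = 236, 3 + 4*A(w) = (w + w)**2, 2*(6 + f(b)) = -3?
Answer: (1416 - I*sqrt(2))**2/4 ≈ 5.0126e+5 - 1001.3*I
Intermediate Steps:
f(b) = -15/2 (f(b) = -6 + (1/2)*(-3) = -6 - 3/2 = -15/2)
A(w) = -3/4 + w**2 (A(w) = -3/4 + (w + w)**2/4 = -3/4 + (2*w)**2/4 = -3/4 + (4*w**2)/4 = -3/4 + w**2)
B(Z) = I*sqrt(2)/2 (B(Z) = sqrt(7 - 15/2) = sqrt(-1/2) = I*sqrt(2)/2)
s = -708 (s = -3*236 = -708)
(s + B(L(5) + A(2)))**2 = (-708 + I*sqrt(2)/2)**2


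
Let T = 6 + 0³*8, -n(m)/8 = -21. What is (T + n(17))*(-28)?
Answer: -4872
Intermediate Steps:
n(m) = 168 (n(m) = -8*(-21) = 168)
T = 6 (T = 6 + 0*8 = 6 + 0 = 6)
(T + n(17))*(-28) = (6 + 168)*(-28) = 174*(-28) = -4872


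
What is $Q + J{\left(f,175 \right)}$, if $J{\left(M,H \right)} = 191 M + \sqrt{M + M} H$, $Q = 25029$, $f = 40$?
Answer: $32669 + 700 \sqrt{5} \approx 34234.0$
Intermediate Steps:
$J{\left(M,H \right)} = 191 M + H \sqrt{2} \sqrt{M}$ ($J{\left(M,H \right)} = 191 M + \sqrt{2 M} H = 191 M + \sqrt{2} \sqrt{M} H = 191 M + H \sqrt{2} \sqrt{M}$)
$Q + J{\left(f,175 \right)} = 25029 + \left(191 \cdot 40 + 175 \sqrt{2} \sqrt{40}\right) = 25029 + \left(7640 + 175 \sqrt{2} \cdot 2 \sqrt{10}\right) = 25029 + \left(7640 + 700 \sqrt{5}\right) = 32669 + 700 \sqrt{5}$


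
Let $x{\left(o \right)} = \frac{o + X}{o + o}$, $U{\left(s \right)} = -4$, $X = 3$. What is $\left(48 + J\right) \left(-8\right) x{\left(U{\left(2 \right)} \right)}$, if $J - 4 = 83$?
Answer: $-135$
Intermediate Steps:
$J = 87$ ($J = 4 + 83 = 87$)
$x{\left(o \right)} = \frac{3 + o}{2 o}$ ($x{\left(o \right)} = \frac{o + 3}{o + o} = \frac{3 + o}{2 o}$)
$\left(48 + J\right) \left(-8\right) x{\left(U{\left(2 \right)} \right)} = \left(48 + 87\right) \left(-8\right) \frac{3 - 4}{2 \left(-4\right)} = 135 \left(-8\right) \frac{1}{2} \left(- \frac{1}{4}\right) \left(-1\right) = \left(-1080\right) \frac{1}{8} = -135$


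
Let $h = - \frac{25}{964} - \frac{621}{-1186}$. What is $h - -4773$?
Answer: $\frac{2728779493}{571652} \approx 4773.5$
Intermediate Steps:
$h = \frac{284497}{571652}$ ($h = \left(-25\right) \frac{1}{964} - - \frac{621}{1186} = - \frac{25}{964} + \frac{621}{1186} = \frac{284497}{571652} \approx 0.49767$)
$h - -4773 = \frac{284497}{571652} - -4773 = \frac{284497}{571652} + 4773 = \frac{2728779493}{571652}$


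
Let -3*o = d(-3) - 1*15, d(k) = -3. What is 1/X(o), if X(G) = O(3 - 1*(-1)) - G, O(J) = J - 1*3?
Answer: -1/5 ≈ -0.20000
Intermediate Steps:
O(J) = -3 + J (O(J) = J - 3 = -3 + J)
o = 6 (o = -(-3 - 1*15)/3 = -(-3 - 15)/3 = -1/3*(-18) = 6)
X(G) = 1 - G (X(G) = (-3 + (3 - 1*(-1))) - G = (-3 + (3 + 1)) - G = (-3 + 4) - G = 1 - G)
1/X(o) = 1/(1 - 1*6) = 1/(1 - 6) = 1/(-5) = -1/5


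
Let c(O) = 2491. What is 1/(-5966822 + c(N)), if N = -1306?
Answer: -1/5964331 ≈ -1.6766e-7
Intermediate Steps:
1/(-5966822 + c(N)) = 1/(-5966822 + 2491) = 1/(-5964331) = -1/5964331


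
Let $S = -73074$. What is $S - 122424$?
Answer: $-195498$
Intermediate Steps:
$S - 122424 = -73074 - 122424 = -195498$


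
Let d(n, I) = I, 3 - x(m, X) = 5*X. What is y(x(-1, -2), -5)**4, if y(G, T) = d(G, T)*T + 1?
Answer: 456976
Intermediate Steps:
x(m, X) = 3 - 5*X
y(G, T) = 1 + T**2 (y(G, T) = T*T + 1 = T**2 + 1 = 1 + T**2)
y(x(-1, -2), -5)**4 = (1 + (-5)**2)**4 = (1 + 25)**4 = 26**4 = 456976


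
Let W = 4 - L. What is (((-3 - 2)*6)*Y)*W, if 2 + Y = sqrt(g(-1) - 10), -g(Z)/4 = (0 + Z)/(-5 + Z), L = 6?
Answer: -120 + 80*I*sqrt(6) ≈ -120.0 + 195.96*I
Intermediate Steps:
g(Z) = -4*Z/(-5 + Z) (g(Z) = -4*(0 + Z)/(-5 + Z) = -4*Z/(-5 + Z))
W = -2 (W = 4 - 1*6 = 4 - 6 = -2)
Y = -2 + 4*I*sqrt(6)/3 (Y = -2 + sqrt(-4*(-1)/(-5 - 1) - 10) = -2 + sqrt(-4*(-1)/(-6) - 10) = -2 + sqrt(-4*(-1)*(-1/6) - 10) = -2 + sqrt(-2/3 - 10) = -2 + sqrt(-32/3) = -2 + 4*I*sqrt(6)/3 ≈ -2.0 + 3.266*I)
(((-3 - 2)*6)*Y)*W = (((-3 - 2)*6)*(-2 + 4*I*sqrt(6)/3))*(-2) = ((-5*6)*(-2 + 4*I*sqrt(6)/3))*(-2) = -30*(-2 + 4*I*sqrt(6)/3)*(-2) = (60 - 40*I*sqrt(6))*(-2) = -120 + 80*I*sqrt(6)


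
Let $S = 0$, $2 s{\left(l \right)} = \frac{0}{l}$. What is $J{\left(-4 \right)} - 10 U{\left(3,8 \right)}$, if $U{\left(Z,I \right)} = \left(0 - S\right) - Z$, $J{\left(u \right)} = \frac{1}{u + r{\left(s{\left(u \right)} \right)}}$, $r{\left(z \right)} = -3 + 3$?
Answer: $\frac{119}{4} \approx 29.75$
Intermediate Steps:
$s{\left(l \right)} = 0$ ($s{\left(l \right)} = \frac{0 \frac{1}{l}}{2} = \frac{1}{2} \cdot 0 = 0$)
$r{\left(z \right)} = 0$
$J{\left(u \right)} = \frac{1}{u}$ ($J{\left(u \right)} = \frac{1}{u + 0} = \frac{1}{u}$)
$U{\left(Z,I \right)} = - Z$ ($U{\left(Z,I \right)} = \left(0 - 0\right) - Z = \left(0 + 0\right) - Z = 0 - Z = - Z$)
$J{\left(-4 \right)} - 10 U{\left(3,8 \right)} = \frac{1}{-4} - 10 \left(\left(-1\right) 3\right) = - \frac{1}{4} - -30 = - \frac{1}{4} + 30 = \frac{119}{4}$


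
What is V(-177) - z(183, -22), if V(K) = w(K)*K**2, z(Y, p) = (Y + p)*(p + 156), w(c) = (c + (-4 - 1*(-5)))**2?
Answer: 970425530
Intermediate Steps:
w(c) = (1 + c)**2 (w(c) = (c + (-4 + 5))**2 = (c + 1)**2 = (1 + c)**2)
z(Y, p) = (156 + p)*(Y + p) (z(Y, p) = (Y + p)*(156 + p) = (156 + p)*(Y + p))
V(K) = K**2*(1 + K)**2 (V(K) = (1 + K)**2*K**2 = K**2*(1 + K)**2)
V(-177) - z(183, -22) = (-177)**2*(1 - 177)**2 - ((-22)**2 + 156*183 + 156*(-22) + 183*(-22)) = 31329*(-176)**2 - (484 + 28548 - 3432 - 4026) = 31329*30976 - 1*21574 = 970447104 - 21574 = 970425530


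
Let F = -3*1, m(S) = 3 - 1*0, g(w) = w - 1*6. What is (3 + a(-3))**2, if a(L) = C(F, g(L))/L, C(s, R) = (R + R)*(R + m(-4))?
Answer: 1089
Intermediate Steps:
g(w) = -6 + w (g(w) = w - 6 = -6 + w)
m(S) = 3 (m(S) = 3 + 0 = 3)
F = -3
C(s, R) = 2*R*(3 + R) (C(s, R) = (R + R)*(R + 3) = (2*R)*(3 + R) = 2*R*(3 + R))
a(L) = 2*(-6 + L)*(-3 + L)/L (a(L) = (2*(-6 + L)*(3 + (-6 + L)))/L = (2*(-6 + L)*(-3 + L))/L = 2*(-6 + L)*(-3 + L)/L)
(3 + a(-3))**2 = (3 + (-18 + 2*(-3) + 36/(-3)))**2 = (3 + (-18 - 6 + 36*(-1/3)))**2 = (3 + (-18 - 6 - 12))**2 = (3 - 36)**2 = (-33)**2 = 1089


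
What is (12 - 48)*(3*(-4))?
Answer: 432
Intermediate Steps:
(12 - 48)*(3*(-4)) = -36*(-12) = 432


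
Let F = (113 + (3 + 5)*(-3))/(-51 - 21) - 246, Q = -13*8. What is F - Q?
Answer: -10313/72 ≈ -143.24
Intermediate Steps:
Q = -104
F = -17801/72 (F = (113 + 8*(-3))/(-72) - 246 = (113 - 24)*(-1/72) - 246 = 89*(-1/72) - 246 = -89/72 - 246 = -17801/72 ≈ -247.24)
F - Q = -17801/72 - 1*(-104) = -17801/72 + 104 = -10313/72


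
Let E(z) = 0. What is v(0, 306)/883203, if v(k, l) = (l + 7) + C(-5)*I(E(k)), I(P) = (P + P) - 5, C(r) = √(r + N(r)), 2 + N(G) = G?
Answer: 313/883203 - 10*I*√3/883203 ≈ 0.00035439 - 1.9611e-5*I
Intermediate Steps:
N(G) = -2 + G
C(r) = √(-2 + 2*r) (C(r) = √(r + (-2 + r)) = √(-2 + 2*r))
I(P) = -5 + 2*P (I(P) = 2*P - 5 = -5 + 2*P)
v(k, l) = 7 + l - 10*I*√3 (v(k, l) = (l + 7) + √(-2 + 2*(-5))*(-5 + 2*0) = (7 + l) + √(-2 - 10)*(-5 + 0) = (7 + l) + √(-12)*(-5) = (7 + l) + (2*I*√3)*(-5) = (7 + l) - 10*I*√3 = 7 + l - 10*I*√3)
v(0, 306)/883203 = (7 + 306 - 10*I*√3)/883203 = (313 - 10*I*√3)*(1/883203) = 313/883203 - 10*I*√3/883203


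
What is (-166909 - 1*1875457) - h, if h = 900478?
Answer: -2942844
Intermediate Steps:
(-166909 - 1*1875457) - h = (-166909 - 1*1875457) - 1*900478 = (-166909 - 1875457) - 900478 = -2042366 - 900478 = -2942844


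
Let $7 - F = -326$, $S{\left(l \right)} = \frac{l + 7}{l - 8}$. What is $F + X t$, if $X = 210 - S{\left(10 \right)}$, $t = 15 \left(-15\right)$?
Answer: $- \frac{90009}{2} \approx -45005.0$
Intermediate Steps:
$S{\left(l \right)} = \frac{7 + l}{-8 + l}$
$F = 333$ ($F = 7 - -326 = 7 + 326 = 333$)
$t = -225$
$X = \frac{403}{2}$ ($X = 210 - \frac{7 + 10}{-8 + 10} = 210 - \frac{1}{2} \cdot 17 = 210 - \frac{17}{2} = \frac{403}{2} \approx 201.5$)
$F + X t = 333 + \frac{403}{2} \left(-225\right) = 333 - \frac{90675}{2} = - \frac{90009}{2}$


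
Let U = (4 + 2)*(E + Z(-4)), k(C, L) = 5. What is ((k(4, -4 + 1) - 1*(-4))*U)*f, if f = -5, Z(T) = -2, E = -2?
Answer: 1080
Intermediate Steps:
U = -24 (U = (4 + 2)*(-2 - 2) = 6*(-4) = -24)
((k(4, -4 + 1) - 1*(-4))*U)*f = ((5 - 1*(-4))*(-24))*(-5) = ((5 + 4)*(-24))*(-5) = (9*(-24))*(-5) = -216*(-5) = 1080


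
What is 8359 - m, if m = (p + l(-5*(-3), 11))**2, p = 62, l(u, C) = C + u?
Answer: 615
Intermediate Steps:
m = 7744 (m = (62 + (11 - 5*(-3)))**2 = (62 + (11 + 15))**2 = (62 + 26)**2 = 88**2 = 7744)
8359 - m = 8359 - 1*7744 = 8359 - 7744 = 615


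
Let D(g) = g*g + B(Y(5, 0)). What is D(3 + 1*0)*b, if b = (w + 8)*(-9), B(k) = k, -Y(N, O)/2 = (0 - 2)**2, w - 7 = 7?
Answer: -198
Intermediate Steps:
w = 14 (w = 7 + 7 = 14)
Y(N, O) = -8 (Y(N, O) = -2*(0 - 2)**2 = -2*(-2)**2 = -2*4 = -8)
b = -198 (b = (14 + 8)*(-9) = 22*(-9) = -198)
D(g) = -8 + g**2 (D(g) = g*g - 8 = g**2 - 8 = -8 + g**2)
D(3 + 1*0)*b = (-8 + (3 + 1*0)**2)*(-198) = (-8 + (3 + 0)**2)*(-198) = (-8 + 3**2)*(-198) = (-8 + 9)*(-198) = 1*(-198) = -198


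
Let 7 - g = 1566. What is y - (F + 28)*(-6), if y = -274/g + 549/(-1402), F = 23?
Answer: 668357965/2185718 ≈ 305.78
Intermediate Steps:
g = -1559 (g = 7 - 1*1566 = 7 - 1566 = -1559)
y = -471743/2185718 (y = -274/(-1559) + 549/(-1402) = -274*(-1/1559) + 549*(-1/1402) = 274/1559 - 549/1402 = -471743/2185718 ≈ -0.21583)
y - (F + 28)*(-6) = -471743/2185718 - (23 + 28)*(-6) = -471743/2185718 - 51*(-6) = -471743/2185718 - 1*(-306) = -471743/2185718 + 306 = 668357965/2185718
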